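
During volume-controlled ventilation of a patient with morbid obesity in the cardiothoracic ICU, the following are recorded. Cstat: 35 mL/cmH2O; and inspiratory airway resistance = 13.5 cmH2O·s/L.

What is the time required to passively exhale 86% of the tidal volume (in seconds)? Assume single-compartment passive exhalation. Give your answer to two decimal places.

τ = R × C = 13.5 × 35 mL/cmH2O = 13.5 × 0.035 L/cmH2O = 0.4725 s.
Exhaled fraction f = 1 − e^(−t/τ) → t = −τ·ln(1 − f) = −0.4725·ln(0.14) = 0.929 s.

0.93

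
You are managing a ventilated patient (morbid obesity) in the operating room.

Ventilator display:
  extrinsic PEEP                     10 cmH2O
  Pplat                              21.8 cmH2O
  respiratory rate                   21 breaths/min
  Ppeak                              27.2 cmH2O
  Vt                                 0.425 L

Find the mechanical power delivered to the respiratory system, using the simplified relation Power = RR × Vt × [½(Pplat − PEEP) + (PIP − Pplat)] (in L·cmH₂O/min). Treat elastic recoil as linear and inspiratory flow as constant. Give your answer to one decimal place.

100.9

Per-breath work = Vt × [½(Pplat−PEEP) + (PIP−Pplat)] = 0.425 × [0.5×11.8 + 5.4] = 0.425 × 11.3 = 4.803 L·cmH2O.
Power = 21 × 4.803 = 100.86 L·cmH2O/min.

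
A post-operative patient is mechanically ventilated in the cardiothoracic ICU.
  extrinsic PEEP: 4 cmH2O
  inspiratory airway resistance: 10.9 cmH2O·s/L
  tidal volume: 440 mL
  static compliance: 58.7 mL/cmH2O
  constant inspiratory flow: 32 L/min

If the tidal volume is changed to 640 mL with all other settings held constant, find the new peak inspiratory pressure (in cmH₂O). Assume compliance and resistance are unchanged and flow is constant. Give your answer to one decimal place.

Flow: 32 L/min ÷ 60 = 0.5333 L/s.
PIP = Vt/C + R·V̇ + PEEP (constant-flow equation of motion).
Only the elastic term changes: ΔPIP = ΔVt / C = (640 − 440) / 58.7 = 3.407 cmH2O.
Original PIP = 440/58.7 + 10.9×0.5333 + 4 = 17.309 cmH2O; new PIP = 17.309 + (3.407) = 20.716 cmH2O.

20.7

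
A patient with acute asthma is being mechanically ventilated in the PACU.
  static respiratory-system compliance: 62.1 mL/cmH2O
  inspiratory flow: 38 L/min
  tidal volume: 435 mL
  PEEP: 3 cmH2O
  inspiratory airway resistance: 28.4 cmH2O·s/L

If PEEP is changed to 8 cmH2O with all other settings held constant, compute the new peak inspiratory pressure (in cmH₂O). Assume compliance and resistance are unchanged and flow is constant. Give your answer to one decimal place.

Flow: 38 L/min ÷ 60 = 0.6333 L/s.
PIP = Vt/C + R·V̇ + PEEP (constant-flow equation of motion).
Only the baseline term changes: ΔPIP = ΔPEEP = 8 − 3 = 5.0 cmH2O.
Original PIP = 435/62.1 + 28.4×0.6333 + 3 = 27.991 cmH2O; new PIP = 27.991 + (5.0) = 32.991 cmH2O.

33.0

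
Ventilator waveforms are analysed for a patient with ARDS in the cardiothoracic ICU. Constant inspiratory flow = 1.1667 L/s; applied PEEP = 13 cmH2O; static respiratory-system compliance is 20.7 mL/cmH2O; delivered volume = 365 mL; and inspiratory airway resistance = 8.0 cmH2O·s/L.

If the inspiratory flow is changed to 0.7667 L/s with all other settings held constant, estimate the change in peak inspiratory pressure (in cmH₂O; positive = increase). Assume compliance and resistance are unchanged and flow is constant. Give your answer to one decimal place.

-3.2

PIP = Vt/C + R·V̇ + PEEP (constant-flow equation of motion).
Only the resistive term changes: ΔPIP = R × ΔV̇ = 8.0 × (0.7667 − 1.1667) = 8.0 × -0.4 = -3.2 cmH2O.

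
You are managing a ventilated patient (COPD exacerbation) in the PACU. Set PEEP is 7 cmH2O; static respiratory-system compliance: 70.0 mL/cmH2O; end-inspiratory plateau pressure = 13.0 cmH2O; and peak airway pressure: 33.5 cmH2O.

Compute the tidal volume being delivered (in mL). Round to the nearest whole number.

420

Vt = Cstat × (Pplat − PEEP) = 70.0 × (13.0 − 7) = 70.0 × 6.0 = 420.0 mL.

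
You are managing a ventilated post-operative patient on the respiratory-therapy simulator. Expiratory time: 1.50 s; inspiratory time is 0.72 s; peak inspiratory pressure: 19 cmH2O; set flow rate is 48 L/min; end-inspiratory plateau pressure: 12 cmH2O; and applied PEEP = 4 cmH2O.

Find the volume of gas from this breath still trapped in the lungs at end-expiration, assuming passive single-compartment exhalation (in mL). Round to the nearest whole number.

53

Flow: 48 L/min ÷ 60 = 0.8 L/s.
Vt = flow × Ti = 0.8 L/s × 0.72 s × 1000 mL/L = 576.0 mL.
R = (PIP − Pplat)/V̇ = (19 − 12) / 0.8 = 7.0/0.8 = 8.75 cmH2O·s/L.
C = Vt/(Pplat − PEEP) = 576.0 / (12 − 4) = 576.0/8.0 = 72.0 mL/cmH2O.
τ = R × C = 8.75 × 0.072 L/cmH2O = 0.63 s.
Fraction remaining = e^(−Te/τ) = e^(−1.50/0.63) = 0.09246.
Trapped volume = 576.0 × 0.09246 = 53.257 mL.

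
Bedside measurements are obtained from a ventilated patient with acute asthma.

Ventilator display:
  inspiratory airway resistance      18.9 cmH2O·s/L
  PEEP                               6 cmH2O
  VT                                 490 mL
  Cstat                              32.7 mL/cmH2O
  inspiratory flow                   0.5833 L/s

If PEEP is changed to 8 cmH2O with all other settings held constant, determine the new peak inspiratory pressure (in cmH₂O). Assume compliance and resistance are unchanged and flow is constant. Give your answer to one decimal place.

34.0

PIP = Vt/C + R·V̇ + PEEP (constant-flow equation of motion).
Only the baseline term changes: ΔPIP = ΔPEEP = 8 − 6 = 2.0 cmH2O.
Original PIP = 490/32.7 + 18.9×0.5833 + 6 = 32.009 cmH2O; new PIP = 32.009 + (2.0) = 34.009 cmH2O.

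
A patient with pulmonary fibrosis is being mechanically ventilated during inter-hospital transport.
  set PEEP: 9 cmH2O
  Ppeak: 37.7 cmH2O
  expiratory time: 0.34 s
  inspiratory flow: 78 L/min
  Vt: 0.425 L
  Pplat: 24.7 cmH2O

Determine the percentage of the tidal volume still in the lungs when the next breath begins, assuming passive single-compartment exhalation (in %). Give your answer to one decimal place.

28.5

Flow: 78 L/min ÷ 60 = 1.3 L/s.
R = (PIP − Pplat)/V̇ = (37.7 − 24.7) / 1.3 = 13.0/1.3 = 10.0 cmH2O·s/L.
C = Vt/(Pplat − PEEP) = 425.0 / (24.7 − 9) = 425.0/15.7 = 27.07 mL/cmH2O.
τ = R × C = 10.0 × 0.02707 L/cmH2O = 0.2707 s.
Fraction remaining at end-expiration = e^(−Te/τ) = e^(−0.34/0.2707) = 0.2848 → 28.48%.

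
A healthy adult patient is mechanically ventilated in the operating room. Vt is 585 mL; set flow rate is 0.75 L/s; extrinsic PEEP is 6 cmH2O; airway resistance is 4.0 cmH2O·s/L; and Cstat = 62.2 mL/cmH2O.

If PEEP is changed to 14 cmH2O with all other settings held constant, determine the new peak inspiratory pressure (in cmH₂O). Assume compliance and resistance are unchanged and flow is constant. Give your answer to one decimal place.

PIP = Vt/C + R·V̇ + PEEP (constant-flow equation of motion).
Only the baseline term changes: ΔPIP = ΔPEEP = 14 − 6 = 8.0 cmH2O.
Original PIP = 585/62.2 + 4.0×0.75 + 6 = 18.405 cmH2O; new PIP = 18.405 + (8.0) = 26.405 cmH2O.

26.4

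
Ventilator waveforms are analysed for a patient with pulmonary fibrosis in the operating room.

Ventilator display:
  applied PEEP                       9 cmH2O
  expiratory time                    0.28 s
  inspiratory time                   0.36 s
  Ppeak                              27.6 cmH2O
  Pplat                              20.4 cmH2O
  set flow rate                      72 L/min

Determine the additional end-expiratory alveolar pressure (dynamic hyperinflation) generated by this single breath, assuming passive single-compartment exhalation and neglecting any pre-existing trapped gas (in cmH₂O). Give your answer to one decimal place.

3.3

Flow: 72 L/min ÷ 60 = 1.2 L/s.
Vt = flow × Ti = 1.2 L/s × 0.36 s × 1000 mL/L = 432.0 mL.
R = (PIP − Pplat)/V̇ = (27.6 − 20.4) / 1.2 = 7.2/1.2 = 6.0 cmH2O·s/L.
C = Vt/(Pplat − PEEP) = 432.0 / (20.4 − 9) = 432.0/11.4 = 37.895 mL/cmH2O.
τ = R × C = 6.0 × 0.0379 L/cmH2O = 0.2274 s.
Fraction remaining = e^(−Te/τ) = e^(−0.28/0.2274) = 0.2919; trapped volume = 432.0 × 0.2919 = 126.1 mL.
Additional alveolar pressure from trapping ≈ V_trapped / C = 126.1 / 37.895 = 3.328 cmH2O.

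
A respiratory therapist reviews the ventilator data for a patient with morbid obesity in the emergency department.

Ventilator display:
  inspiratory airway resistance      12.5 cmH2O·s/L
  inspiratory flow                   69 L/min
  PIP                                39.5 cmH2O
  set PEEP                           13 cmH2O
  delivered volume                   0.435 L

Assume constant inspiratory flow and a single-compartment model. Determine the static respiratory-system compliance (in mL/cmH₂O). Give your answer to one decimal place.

Flow: 69 L/min ÷ 60 = 1.15 L/s.
Equation of motion (constant flow): PIP = Vt/C + R·V̇ + PEEP.
Vt/C = PIP − R·V̇ − PEEP = 39.5 − 12.5×1.15 − 13 = 39.5 − 14.375 − 13 = 12.125 cmH2O.
C = Vt / 12.125 = 435 / 12.125 = 35.876 mL/cmH2O.

35.9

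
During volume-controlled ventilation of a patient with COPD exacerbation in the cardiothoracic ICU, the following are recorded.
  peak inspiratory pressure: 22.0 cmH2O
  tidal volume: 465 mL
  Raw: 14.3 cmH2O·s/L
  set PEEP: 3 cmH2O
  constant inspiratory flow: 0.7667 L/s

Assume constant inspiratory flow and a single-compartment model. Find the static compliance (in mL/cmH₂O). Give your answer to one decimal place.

Equation of motion (constant flow): PIP = Vt/C + R·V̇ + PEEP.
Vt/C = PIP − R·V̇ − PEEP = 22.0 − 14.3×0.7667 − 3 = 22.0 − 10.964 − 3 = 8.036 cmH2O.
C = Vt / 8.036 = 465 / 8.036 = 57.865 mL/cmH2O.

57.9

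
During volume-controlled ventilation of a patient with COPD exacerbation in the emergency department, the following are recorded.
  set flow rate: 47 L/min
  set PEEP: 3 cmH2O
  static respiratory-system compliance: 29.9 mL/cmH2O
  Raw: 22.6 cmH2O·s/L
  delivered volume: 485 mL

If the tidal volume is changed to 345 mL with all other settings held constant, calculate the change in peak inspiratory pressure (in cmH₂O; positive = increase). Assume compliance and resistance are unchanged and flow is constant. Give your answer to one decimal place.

-4.7

PIP = Vt/C + R·V̇ + PEEP (constant-flow equation of motion).
Only the elastic term changes: ΔPIP = ΔVt / C = (345 − 485) / 29.9 = -4.682 cmH2O.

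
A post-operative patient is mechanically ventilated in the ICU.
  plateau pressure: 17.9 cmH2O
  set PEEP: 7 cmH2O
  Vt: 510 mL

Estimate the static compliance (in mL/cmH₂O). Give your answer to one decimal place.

Cstat = Vt / (Pplat − PEEP) = 510 / (17.9 − 7) = 510 / 10.9 = 46.789 mL/cmH2O.

46.8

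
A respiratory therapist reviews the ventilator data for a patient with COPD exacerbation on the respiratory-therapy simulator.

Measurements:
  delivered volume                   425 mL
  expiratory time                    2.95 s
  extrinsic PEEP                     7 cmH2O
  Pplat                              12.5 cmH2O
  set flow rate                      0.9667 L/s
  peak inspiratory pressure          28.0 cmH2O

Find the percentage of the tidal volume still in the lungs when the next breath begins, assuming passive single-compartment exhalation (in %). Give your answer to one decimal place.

9.2

R = (PIP − Pplat)/V̇ = (28.0 − 12.5) / 0.9667 = 15.5/0.9667 = 16.034 cmH2O·s/L.
C = Vt/(Pplat − PEEP) = 425.0 / (12.5 − 7) = 425.0/5.5 = 77.273 mL/cmH2O.
τ = R × C = 16.034 × 0.07727 L/cmH2O = 1.239 s.
Fraction remaining at end-expiration = e^(−Te/τ) = e^(−2.95/1.239) = 0.09246 → 9.246%.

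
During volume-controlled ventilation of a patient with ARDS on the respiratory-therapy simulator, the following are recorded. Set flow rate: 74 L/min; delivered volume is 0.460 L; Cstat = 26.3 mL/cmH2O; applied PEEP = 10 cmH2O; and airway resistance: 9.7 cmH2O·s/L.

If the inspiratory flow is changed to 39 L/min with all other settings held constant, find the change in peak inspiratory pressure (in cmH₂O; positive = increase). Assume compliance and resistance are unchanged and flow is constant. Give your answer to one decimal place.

Flow: 74 L/min ÷ 60 = 1.2333 L/s.
New flow: 39 L/min ÷ 60 = 0.65 L/s.
PIP = Vt/C + R·V̇ + PEEP (constant-flow equation of motion).
Only the resistive term changes: ΔPIP = R × ΔV̇ = 9.7 × (0.65 − 1.2333) = 9.7 × -0.5833 = -5.658 cmH2O.

-5.7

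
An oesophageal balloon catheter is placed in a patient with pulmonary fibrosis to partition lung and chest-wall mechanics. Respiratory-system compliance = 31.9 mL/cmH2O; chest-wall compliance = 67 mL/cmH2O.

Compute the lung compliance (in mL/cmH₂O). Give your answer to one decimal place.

1/CL = 1/Crs − 1/Ccw.
1/CL = 1/31.9 − 1/67 = 0.01642.
CL = 60.901 mL/cmH2O.

60.9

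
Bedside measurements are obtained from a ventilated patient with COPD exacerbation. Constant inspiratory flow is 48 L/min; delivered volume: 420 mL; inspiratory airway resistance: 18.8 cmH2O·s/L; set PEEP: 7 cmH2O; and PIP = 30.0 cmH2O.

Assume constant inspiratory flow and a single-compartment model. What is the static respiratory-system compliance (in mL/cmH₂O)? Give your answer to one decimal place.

Flow: 48 L/min ÷ 60 = 0.8 L/s.
Equation of motion (constant flow): PIP = Vt/C + R·V̇ + PEEP.
Vt/C = PIP − R·V̇ − PEEP = 30.0 − 18.8×0.8 − 7 = 30.0 − 15.04 − 7 = 7.96 cmH2O.
C = Vt / 7.96 = 420 / 7.96 = 52.764 mL/cmH2O.

52.8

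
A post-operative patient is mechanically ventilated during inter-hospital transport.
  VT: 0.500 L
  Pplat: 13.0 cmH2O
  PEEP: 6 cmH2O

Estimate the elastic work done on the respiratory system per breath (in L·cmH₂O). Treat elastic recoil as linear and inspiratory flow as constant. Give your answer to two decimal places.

Elastic work ≈ ½ × (Pplat − PEEP) × Vt = 0.5 × (13.0 − 6) × 0.500 L = 0.5 × 7.0 × 0.500 = 1.75 L·cmH2O.

1.75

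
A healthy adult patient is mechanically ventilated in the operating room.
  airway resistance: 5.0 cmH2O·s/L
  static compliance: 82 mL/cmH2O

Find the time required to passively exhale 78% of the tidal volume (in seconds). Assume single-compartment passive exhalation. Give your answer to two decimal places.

0.62

τ = R × C = 5.0 × 82 mL/cmH2O = 5.0 × 0.082 L/cmH2O = 0.41 s.
Exhaled fraction f = 1 − e^(−t/τ) → t = −τ·ln(1 − f) = −0.41·ln(0.22) = 0.6208 s.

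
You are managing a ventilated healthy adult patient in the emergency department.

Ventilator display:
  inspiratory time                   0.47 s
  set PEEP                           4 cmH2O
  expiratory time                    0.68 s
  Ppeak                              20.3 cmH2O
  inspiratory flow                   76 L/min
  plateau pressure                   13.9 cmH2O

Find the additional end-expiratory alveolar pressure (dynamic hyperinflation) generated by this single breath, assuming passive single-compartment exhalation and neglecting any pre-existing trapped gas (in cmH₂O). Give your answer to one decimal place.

Flow: 76 L/min ÷ 60 = 1.2667 L/s.
Vt = flow × Ti = 1.2667 L/s × 0.47 s × 1000 mL/L = 595.35 mL.
R = (PIP − Pplat)/V̇ = (20.3 − 13.9) / 1.2667 = 6.4/1.2667 = 5.052 cmH2O·s/L.
C = Vt/(Pplat − PEEP) = 595.35 / (13.9 − 4) = 595.35/9.9 = 60.136 mL/cmH2O.
τ = R × C = 5.052 × 0.06014 L/cmH2O = 0.3038 s.
Fraction remaining = e^(−Te/τ) = e^(−0.68/0.3038) = 0.1066; trapped volume = 595.35 × 0.1066 = 63.464 mL.
Additional alveolar pressure from trapping ≈ V_trapped / C = 63.464 / 60.136 = 1.055 cmH2O.

1.1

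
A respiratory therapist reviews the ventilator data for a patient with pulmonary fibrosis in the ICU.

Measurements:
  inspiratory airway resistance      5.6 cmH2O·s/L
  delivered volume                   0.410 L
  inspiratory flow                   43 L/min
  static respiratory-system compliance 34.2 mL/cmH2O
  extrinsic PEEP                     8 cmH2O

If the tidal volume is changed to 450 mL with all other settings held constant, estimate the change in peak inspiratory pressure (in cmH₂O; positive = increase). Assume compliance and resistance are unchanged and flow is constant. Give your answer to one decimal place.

1.2

PIP = Vt/C + R·V̇ + PEEP (constant-flow equation of motion).
Only the elastic term changes: ΔPIP = ΔVt / C = (450 − 410) / 34.2 = 1.17 cmH2O.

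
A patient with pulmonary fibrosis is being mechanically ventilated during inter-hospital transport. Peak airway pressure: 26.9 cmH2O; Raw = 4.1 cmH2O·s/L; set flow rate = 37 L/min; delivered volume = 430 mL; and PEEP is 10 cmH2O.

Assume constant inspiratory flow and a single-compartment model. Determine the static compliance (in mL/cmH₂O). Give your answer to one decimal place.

29.9

Flow: 37 L/min ÷ 60 = 0.6167 L/s.
Equation of motion (constant flow): PIP = Vt/C + R·V̇ + PEEP.
Vt/C = PIP − R·V̇ − PEEP = 26.9 − 4.1×0.6167 − 10 = 26.9 − 2.528 − 10 = 14.372 cmH2O.
C = Vt / 14.372 = 430 / 14.372 = 29.919 mL/cmH2O.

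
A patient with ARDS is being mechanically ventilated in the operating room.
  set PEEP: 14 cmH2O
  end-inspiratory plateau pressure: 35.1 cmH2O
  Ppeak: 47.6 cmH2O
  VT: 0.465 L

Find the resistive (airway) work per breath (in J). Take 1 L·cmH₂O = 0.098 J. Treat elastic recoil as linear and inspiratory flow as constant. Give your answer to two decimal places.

0.57

With constant inspiratory flow the resistive pressure is constant at PIP − Pplat = 47.6 − 35.1 = 12.5 cmH2O, so resistive work = 12.5 × 0.465 = 5.813 L·cmH2O.
× 0.098 J/(L·cmH2O) → 0.5697 J.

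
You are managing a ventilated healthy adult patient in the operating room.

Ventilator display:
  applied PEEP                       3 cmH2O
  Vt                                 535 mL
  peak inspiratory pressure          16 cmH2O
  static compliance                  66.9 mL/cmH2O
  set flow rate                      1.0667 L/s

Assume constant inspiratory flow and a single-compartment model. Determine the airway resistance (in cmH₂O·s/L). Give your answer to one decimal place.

Equation of motion (constant flow): PIP = Vt/C + R·V̇ + PEEP.
R·V̇ = PIP − Vt/C − PEEP = 16 − 535/66.9 − 3 = 16 − 7.997 − 3 = 5.003 cmH2O.
R = 5.003 / 1.0667 = 4.69 cmH2O·s/L.

4.7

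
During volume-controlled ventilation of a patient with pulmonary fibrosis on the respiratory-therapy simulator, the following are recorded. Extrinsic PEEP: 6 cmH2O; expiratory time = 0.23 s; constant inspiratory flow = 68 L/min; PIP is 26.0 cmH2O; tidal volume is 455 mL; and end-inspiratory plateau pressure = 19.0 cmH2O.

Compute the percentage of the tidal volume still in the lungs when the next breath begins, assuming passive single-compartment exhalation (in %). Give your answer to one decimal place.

34.5

Flow: 68 L/min ÷ 60 = 1.1333 L/s.
R = (PIP − Pplat)/V̇ = (26.0 − 19.0) / 1.1333 = 7.0/1.1333 = 6.177 cmH2O·s/L.
C = Vt/(Pplat − PEEP) = 455.0 / (19.0 − 6) = 455.0/13.0 = 35.0 mL/cmH2O.
τ = R × C = 6.177 × 0.035 L/cmH2O = 0.2162 s.
Fraction remaining at end-expiration = e^(−Te/τ) = e^(−0.23/0.2162) = 0.3451 → 34.51%.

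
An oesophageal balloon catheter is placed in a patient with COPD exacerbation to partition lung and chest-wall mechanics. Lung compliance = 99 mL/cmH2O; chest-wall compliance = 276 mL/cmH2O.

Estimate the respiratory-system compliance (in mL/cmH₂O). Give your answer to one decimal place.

72.9

Lung and chest wall are elastances in series: 1/Crs = 1/CL + 1/Ccw.
1/Crs = 1/99 + 1/276 = 0.01372.
Crs = 72.886 mL/cmH2O.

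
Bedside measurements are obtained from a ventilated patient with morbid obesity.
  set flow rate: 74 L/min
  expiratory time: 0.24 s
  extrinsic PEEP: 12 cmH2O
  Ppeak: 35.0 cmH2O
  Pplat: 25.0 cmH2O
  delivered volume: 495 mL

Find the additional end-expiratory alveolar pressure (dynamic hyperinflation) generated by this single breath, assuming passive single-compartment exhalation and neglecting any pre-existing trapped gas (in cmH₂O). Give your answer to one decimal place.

6.0

Flow: 74 L/min ÷ 60 = 1.2333 L/s.
R = (PIP − Pplat)/V̇ = (35.0 − 25.0) / 1.2333 = 10.0/1.2333 = 8.108 cmH2O·s/L.
C = Vt/(Pplat − PEEP) = 495.0 / (25.0 − 12) = 495.0/13.0 = 38.077 mL/cmH2O.
τ = R × C = 8.108 × 0.03808 L/cmH2O = 0.3088 s.
Fraction remaining = e^(−Te/τ) = e^(−0.24/0.3088) = 0.4597; trapped volume = 495.0 × 0.4597 = 227.55 mL.
Additional alveolar pressure from trapping ≈ V_trapped / C = 227.55 / 38.077 = 5.976 cmH2O.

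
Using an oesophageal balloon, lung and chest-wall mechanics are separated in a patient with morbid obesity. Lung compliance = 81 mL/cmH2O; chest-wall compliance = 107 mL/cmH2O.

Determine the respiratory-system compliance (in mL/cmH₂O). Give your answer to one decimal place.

46.1

Lung and chest wall are elastances in series: 1/Crs = 1/CL + 1/Ccw.
1/Crs = 1/81 + 1/107 = 0.02169.
Crs = 46.104 mL/cmH2O.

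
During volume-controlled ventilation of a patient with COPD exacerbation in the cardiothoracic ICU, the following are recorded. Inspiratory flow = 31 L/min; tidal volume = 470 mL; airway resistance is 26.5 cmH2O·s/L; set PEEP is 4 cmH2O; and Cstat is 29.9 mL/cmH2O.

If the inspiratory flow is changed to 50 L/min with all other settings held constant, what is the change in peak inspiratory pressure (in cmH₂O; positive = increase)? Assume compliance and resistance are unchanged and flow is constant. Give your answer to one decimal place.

Flow: 31 L/min ÷ 60 = 0.5167 L/s.
New flow: 50 L/min ÷ 60 = 0.8333 L/s.
PIP = Vt/C + R·V̇ + PEEP (constant-flow equation of motion).
Only the resistive term changes: ΔPIP = R × ΔV̇ = 26.5 × (0.8333 − 0.5167) = 26.5 × 0.3166 = 8.39 cmH2O.

8.4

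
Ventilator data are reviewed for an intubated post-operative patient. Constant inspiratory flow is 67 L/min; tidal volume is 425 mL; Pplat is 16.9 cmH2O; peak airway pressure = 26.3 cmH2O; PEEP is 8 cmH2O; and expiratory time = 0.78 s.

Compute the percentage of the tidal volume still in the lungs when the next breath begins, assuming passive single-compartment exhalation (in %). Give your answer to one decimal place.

14.4

Flow: 67 L/min ÷ 60 = 1.1167 L/s.
R = (PIP − Pplat)/V̇ = (26.3 − 16.9) / 1.1167 = 9.4/1.1167 = 8.418 cmH2O·s/L.
C = Vt/(Pplat − PEEP) = 425.0 / (16.9 − 8) = 425.0/8.9 = 47.753 mL/cmH2O.
τ = R × C = 8.418 × 0.04775 L/cmH2O = 0.402 s.
Fraction remaining at end-expiration = e^(−Te/τ) = e^(−0.78/0.402) = 0.1437 → 14.37%.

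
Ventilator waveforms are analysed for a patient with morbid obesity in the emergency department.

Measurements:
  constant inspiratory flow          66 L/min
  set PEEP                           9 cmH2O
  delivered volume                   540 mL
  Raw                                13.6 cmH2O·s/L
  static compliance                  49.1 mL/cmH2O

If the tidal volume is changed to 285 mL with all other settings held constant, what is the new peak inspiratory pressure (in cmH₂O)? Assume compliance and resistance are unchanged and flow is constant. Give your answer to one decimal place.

29.8

Flow: 66 L/min ÷ 60 = 1.1 L/s.
PIP = Vt/C + R·V̇ + PEEP (constant-flow equation of motion).
Only the elastic term changes: ΔPIP = ΔVt / C = (285 − 540) / 49.1 = -5.193 cmH2O.
Original PIP = 540/49.1 + 13.6×1.1 + 9 = 34.958 cmH2O; new PIP = 34.958 + (-5.193) = 29.765 cmH2O.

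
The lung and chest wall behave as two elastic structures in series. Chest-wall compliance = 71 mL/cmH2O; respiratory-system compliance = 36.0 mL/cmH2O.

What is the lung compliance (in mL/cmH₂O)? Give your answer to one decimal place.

1/CL = 1/Crs − 1/Ccw.
1/CL = 1/36.0 − 1/71 = 0.01369.
CL = 73.046 mL/cmH2O.

73.0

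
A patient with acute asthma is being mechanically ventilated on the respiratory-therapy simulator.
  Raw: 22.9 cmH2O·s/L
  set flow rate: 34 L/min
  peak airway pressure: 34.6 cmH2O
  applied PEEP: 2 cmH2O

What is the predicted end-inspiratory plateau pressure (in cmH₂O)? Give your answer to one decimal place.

Flow: 34 L/min ÷ 60 = 0.5667 L/s.
Pplat = PIP − Raw × flow = 34.6 − 22.9 × 0.5667 = 34.6 − 12.977 = 21.623 cmH2O.

21.6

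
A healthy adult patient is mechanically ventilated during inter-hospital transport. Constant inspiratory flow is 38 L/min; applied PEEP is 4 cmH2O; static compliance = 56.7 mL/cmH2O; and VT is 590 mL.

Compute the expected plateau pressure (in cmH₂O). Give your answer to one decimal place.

14.4

Pplat = PEEP + Vt / Cstat = 4 + 590 / 56.7 = 4 + 10.406 = 14.406 cmH2O.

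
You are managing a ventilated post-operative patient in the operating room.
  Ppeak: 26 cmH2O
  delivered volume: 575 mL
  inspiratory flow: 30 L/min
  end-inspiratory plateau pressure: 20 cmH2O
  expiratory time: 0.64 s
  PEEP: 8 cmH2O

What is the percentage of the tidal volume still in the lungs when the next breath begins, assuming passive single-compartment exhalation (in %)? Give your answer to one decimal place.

32.9

Flow: 30 L/min ÷ 60 = 0.5 L/s.
R = (PIP − Pplat)/V̇ = (26 − 20) / 0.5 = 6.0/0.5 = 12.0 cmH2O·s/L.
C = Vt/(Pplat − PEEP) = 575.0 / (20 − 8) = 575.0/12.0 = 47.917 mL/cmH2O.
τ = R × C = 12.0 × 0.04792 L/cmH2O = 0.575 s.
Fraction remaining at end-expiration = e^(−Te/τ) = e^(−0.64/0.575) = 0.3286 → 32.86%.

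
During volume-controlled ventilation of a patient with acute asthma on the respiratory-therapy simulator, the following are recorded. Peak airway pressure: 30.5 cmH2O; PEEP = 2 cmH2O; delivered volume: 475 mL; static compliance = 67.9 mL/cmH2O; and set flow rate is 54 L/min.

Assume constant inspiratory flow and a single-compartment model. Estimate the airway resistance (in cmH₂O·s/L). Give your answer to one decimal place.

23.9

Flow: 54 L/min ÷ 60 = 0.9 L/s.
Equation of motion (constant flow): PIP = Vt/C + R·V̇ + PEEP.
R·V̇ = PIP − Vt/C − PEEP = 30.5 − 475/67.9 − 2 = 30.5 − 6.996 − 2 = 21.504 cmH2O.
R = 21.504 / 0.9 = 23.893 cmH2O·s/L.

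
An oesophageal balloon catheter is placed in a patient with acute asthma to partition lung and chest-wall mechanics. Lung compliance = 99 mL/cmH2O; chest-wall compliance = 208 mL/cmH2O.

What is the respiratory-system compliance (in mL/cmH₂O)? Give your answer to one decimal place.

Lung and chest wall are elastances in series: 1/Crs = 1/CL + 1/Ccw.
1/Crs = 1/99 + 1/208 = 0.01491.
Crs = 67.069 mL/cmH2O.

67.1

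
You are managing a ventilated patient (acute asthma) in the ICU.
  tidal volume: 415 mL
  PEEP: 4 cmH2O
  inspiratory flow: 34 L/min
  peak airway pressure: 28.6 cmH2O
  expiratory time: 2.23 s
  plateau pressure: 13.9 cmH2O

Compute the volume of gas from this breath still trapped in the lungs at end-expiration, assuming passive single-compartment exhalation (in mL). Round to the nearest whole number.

53

Flow: 34 L/min ÷ 60 = 0.5667 L/s.
R = (PIP − Pplat)/V̇ = (28.6 − 13.9) / 0.5667 = 14.7/0.5667 = 25.94 cmH2O·s/L.
C = Vt/(Pplat − PEEP) = 415.0 / (13.9 − 4) = 415.0/9.9 = 41.919 mL/cmH2O.
τ = R × C = 25.94 × 0.04192 L/cmH2O = 1.087 s.
Fraction remaining = e^(−Te/τ) = e^(−2.23/1.087) = 0.1285.
Trapped volume = 415.0 × 0.1285 = 53.328 mL.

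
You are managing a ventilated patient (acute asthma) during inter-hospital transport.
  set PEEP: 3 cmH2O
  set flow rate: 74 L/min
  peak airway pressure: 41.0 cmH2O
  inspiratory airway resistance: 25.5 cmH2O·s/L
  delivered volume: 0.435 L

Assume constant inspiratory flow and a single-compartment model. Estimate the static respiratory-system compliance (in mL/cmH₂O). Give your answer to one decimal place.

Flow: 74 L/min ÷ 60 = 1.2333 L/s.
Equation of motion (constant flow): PIP = Vt/C + R·V̇ + PEEP.
Vt/C = PIP − R·V̇ − PEEP = 41.0 − 25.5×1.2333 − 3 = 41.0 − 31.449 − 3 = 6.551 cmH2O.
C = Vt / 6.551 = 435 / 6.551 = 66.402 mL/cmH2O.

66.4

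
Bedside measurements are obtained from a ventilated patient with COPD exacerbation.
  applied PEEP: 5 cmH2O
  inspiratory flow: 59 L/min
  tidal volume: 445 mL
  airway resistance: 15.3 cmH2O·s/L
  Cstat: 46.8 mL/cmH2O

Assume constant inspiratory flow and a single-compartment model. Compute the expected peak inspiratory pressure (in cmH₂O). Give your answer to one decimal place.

29.6

Flow: 59 L/min ÷ 60 = 0.9833 L/s.
Equation of motion (constant flow): PIP = Vt/C + R·V̇ + PEEP.
PIP = 445/46.8 + 15.3×0.9833 + 5 = 9.509 + 15.044 + 5 = 29.553 cmH2O.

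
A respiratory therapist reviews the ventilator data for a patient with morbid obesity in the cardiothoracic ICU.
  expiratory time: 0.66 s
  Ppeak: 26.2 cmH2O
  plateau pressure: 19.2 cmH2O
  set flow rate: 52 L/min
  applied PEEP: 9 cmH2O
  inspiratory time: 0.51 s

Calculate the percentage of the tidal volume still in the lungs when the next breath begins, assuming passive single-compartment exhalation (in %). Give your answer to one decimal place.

Flow: 52 L/min ÷ 60 = 0.8667 L/s.
Vt = flow × Ti = 0.8667 L/s × 0.51 s × 1000 mL/L = 442.02 mL.
R = (PIP − Pplat)/V̇ = (26.2 − 19.2) / 0.8667 = 7.0/0.8667 = 8.077 cmH2O·s/L.
C = Vt/(Pplat − PEEP) = 442.02 / (19.2 − 9) = 442.02/10.2 = 43.335 mL/cmH2O.
τ = R × C = 8.077 × 0.04334 L/cmH2O = 0.3501 s.
Fraction remaining at end-expiration = e^(−Te/τ) = e^(−0.66/0.3501) = 0.1518 → 15.18%.

15.2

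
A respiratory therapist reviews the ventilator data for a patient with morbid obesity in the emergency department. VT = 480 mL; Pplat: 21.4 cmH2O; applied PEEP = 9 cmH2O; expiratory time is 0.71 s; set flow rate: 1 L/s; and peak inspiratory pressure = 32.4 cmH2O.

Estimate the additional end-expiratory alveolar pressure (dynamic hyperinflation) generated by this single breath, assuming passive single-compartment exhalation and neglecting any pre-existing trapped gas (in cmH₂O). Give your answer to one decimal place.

R = (PIP − Pplat)/V̇ = (32.4 − 21.4) / 1 = 11.0/1 = 11.0 cmH2O·s/L.
C = Vt/(Pplat − PEEP) = 480.0 / (21.4 − 9) = 480.0/12.4 = 38.71 mL/cmH2O.
τ = R × C = 11.0 × 0.03871 L/cmH2O = 0.4258 s.
Fraction remaining = e^(−Te/τ) = e^(−0.71/0.4258) = 0.1887; trapped volume = 480.0 × 0.1887 = 90.576 mL.
Additional alveolar pressure from trapping ≈ V_trapped / C = 90.576 / 38.71 = 2.34 cmH2O.

2.3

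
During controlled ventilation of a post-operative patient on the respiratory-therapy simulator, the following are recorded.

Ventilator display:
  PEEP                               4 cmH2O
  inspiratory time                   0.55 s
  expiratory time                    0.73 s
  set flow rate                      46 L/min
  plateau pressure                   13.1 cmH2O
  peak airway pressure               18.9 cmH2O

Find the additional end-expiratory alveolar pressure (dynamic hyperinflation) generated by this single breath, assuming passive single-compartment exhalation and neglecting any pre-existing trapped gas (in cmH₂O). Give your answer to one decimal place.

Flow: 46 L/min ÷ 60 = 0.7667 L/s.
Vt = flow × Ti = 0.7667 L/s × 0.55 s × 1000 mL/L = 421.69 mL.
R = (PIP − Pplat)/V̇ = (18.9 − 13.1) / 0.7667 = 5.8/0.7667 = 7.565 cmH2O·s/L.
C = Vt/(Pplat − PEEP) = 421.69 / (13.1 − 4) = 421.69/9.1 = 46.34 mL/cmH2O.
τ = R × C = 7.565 × 0.04634 L/cmH2O = 0.3506 s.
Fraction remaining = e^(−Te/τ) = e^(−0.73/0.3506) = 0.1247; trapped volume = 421.69 × 0.1247 = 52.585 mL.
Additional alveolar pressure from trapping ≈ V_trapped / C = 52.585 / 46.34 = 1.135 cmH2O.

1.1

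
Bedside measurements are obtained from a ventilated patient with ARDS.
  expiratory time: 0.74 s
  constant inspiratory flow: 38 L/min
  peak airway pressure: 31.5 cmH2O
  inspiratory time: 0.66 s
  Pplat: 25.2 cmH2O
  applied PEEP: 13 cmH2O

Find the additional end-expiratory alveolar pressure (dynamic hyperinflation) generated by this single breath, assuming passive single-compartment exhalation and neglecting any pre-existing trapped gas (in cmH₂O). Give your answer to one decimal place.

Flow: 38 L/min ÷ 60 = 0.6333 L/s.
Vt = flow × Ti = 0.6333 L/s × 0.66 s × 1000 mL/L = 417.98 mL.
R = (PIP − Pplat)/V̇ = (31.5 − 25.2) / 0.6333 = 6.3/0.6333 = 9.948 cmH2O·s/L.
C = Vt/(Pplat − PEEP) = 417.98 / (25.2 − 13) = 417.98/12.2 = 34.261 mL/cmH2O.
τ = R × C = 9.948 × 0.03426 L/cmH2O = 0.3408 s.
Fraction remaining = e^(−Te/τ) = e^(−0.74/0.3408) = 0.114; trapped volume = 417.98 × 0.114 = 47.65 mL.
Additional alveolar pressure from trapping ≈ V_trapped / C = 47.65 / 34.261 = 1.391 cmH2O.

1.4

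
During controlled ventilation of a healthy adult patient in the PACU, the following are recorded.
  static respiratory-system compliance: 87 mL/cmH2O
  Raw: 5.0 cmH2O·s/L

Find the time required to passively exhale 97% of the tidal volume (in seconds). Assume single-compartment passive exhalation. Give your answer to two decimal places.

τ = R × C = 5.0 × 87 mL/cmH2O = 5.0 × 0.087 L/cmH2O = 0.435 s.
Exhaled fraction f = 1 − e^(−t/τ) → t = −τ·ln(1 − f) = −0.435·ln(0.03) = 1.525 s.

1.53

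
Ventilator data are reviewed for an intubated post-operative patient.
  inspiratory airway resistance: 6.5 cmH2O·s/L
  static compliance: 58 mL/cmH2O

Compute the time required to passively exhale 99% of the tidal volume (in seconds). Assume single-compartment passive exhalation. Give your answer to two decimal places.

1.74

τ = R × C = 6.5 × 58 mL/cmH2O = 6.5 × 0.058 L/cmH2O = 0.377 s.
Exhaled fraction f = 1 − e^(−t/τ) → t = −τ·ln(1 − f) = −0.377·ln(0.01) = 1.736 s.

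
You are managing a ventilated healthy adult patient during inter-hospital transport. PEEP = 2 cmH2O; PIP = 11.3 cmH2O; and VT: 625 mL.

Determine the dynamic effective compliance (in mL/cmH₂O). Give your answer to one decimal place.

Dynamic compliance = Vt / (PIP − PEEP) = 625 / (11.3 − 2) = 625 / 9.3 = 67.204 mL/cmH2O.

67.2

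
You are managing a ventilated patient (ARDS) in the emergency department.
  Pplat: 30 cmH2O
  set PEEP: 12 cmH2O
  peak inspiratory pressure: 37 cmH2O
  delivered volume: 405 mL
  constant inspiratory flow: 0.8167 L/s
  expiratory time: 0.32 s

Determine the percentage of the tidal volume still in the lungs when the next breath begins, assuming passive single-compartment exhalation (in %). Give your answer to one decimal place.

19.0

R = (PIP − Pplat)/V̇ = (37 − 30) / 0.8167 = 7.0/0.8167 = 8.571 cmH2O·s/L.
C = Vt/(Pplat − PEEP) = 405.0 / (30 − 12) = 405.0/18.0 = 22.5 mL/cmH2O.
τ = R × C = 8.571 × 0.0225 L/cmH2O = 0.1928 s.
Fraction remaining at end-expiration = e^(−Te/τ) = e^(−0.32/0.1928) = 0.1902 → 19.02%.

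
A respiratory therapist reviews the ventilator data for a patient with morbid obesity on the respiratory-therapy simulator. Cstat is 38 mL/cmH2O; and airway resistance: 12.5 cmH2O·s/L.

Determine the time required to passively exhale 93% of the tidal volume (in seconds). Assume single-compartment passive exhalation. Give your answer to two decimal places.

τ = R × C = 12.5 × 38 mL/cmH2O = 12.5 × 0.038 L/cmH2O = 0.475 s.
Exhaled fraction f = 1 − e^(−t/τ) → t = −τ·ln(1 − f) = −0.475·ln(0.07) = 1.263 s.

1.26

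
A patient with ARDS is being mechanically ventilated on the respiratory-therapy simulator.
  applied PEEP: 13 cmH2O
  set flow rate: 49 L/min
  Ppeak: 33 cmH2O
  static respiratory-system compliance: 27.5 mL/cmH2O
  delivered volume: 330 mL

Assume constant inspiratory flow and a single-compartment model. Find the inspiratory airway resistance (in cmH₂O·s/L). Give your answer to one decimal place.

9.8

Flow: 49 L/min ÷ 60 = 0.8167 L/s.
Equation of motion (constant flow): PIP = Vt/C + R·V̇ + PEEP.
R·V̇ = PIP − Vt/C − PEEP = 33 − 330/27.5 − 13 = 33 − 12.0 − 13 = 8.0 cmH2O.
R = 8.0 / 0.8167 = 9.796 cmH2O·s/L.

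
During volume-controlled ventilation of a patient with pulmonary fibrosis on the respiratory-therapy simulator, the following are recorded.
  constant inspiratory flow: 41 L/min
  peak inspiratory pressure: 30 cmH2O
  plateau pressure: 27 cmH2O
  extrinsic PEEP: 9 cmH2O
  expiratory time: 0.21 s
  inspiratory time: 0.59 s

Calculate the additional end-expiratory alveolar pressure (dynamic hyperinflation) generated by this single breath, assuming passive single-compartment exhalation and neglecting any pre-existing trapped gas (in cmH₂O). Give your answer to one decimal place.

Flow: 41 L/min ÷ 60 = 0.6833 L/s.
Vt = flow × Ti = 0.6833 L/s × 0.59 s × 1000 mL/L = 403.15 mL.
R = (PIP − Pplat)/V̇ = (30 − 27) / 0.6833 = 3.0/0.6833 = 4.39 cmH2O·s/L.
C = Vt/(Pplat − PEEP) = 403.15 / (27 − 9) = 403.15/18.0 = 22.397 mL/cmH2O.
τ = R × C = 4.39 × 0.0224 L/cmH2O = 0.09834 s.
Fraction remaining = e^(−Te/τ) = e^(−0.21/0.09834) = 0.1182; trapped volume = 403.15 × 0.1182 = 47.652 mL.
Additional alveolar pressure from trapping ≈ V_trapped / C = 47.652 / 22.397 = 2.128 cmH2O.

2.1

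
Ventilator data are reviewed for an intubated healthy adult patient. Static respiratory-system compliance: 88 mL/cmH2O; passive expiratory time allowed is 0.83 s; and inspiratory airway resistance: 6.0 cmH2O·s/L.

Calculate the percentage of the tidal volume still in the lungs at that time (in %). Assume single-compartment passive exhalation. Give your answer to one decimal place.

20.8

τ = R × C = 6.0 × 88 mL/cmH2O = 6.0 × 0.088 L/cmH2O = 0.528 s.
Passive exhalation: V(t)/V₀ = e^(−t/τ) = e^(−0.83/0.528) = 0.2076.
Fraction remaining = 0.2076 → 20.76%.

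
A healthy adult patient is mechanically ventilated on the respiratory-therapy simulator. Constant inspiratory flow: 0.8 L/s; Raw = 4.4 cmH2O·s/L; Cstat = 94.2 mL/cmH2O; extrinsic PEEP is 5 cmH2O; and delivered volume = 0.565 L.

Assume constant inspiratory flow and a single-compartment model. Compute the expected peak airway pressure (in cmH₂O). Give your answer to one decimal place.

14.5

Equation of motion (constant flow): PIP = Vt/C + R·V̇ + PEEP.
PIP = 565/94.2 + 4.4×0.8 + 5 = 5.998 + 3.52 + 5 = 14.518 cmH2O.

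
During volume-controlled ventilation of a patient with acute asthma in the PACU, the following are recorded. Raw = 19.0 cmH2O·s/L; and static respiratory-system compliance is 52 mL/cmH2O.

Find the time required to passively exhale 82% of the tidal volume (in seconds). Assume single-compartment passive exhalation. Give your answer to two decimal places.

τ = R × C = 19.0 × 52 mL/cmH2O = 19.0 × 0.052 L/cmH2O = 0.988 s.
Exhaled fraction f = 1 − e^(−t/τ) → t = −τ·ln(1 − f) = −0.988·ln(0.18) = 1.694 s.

1.69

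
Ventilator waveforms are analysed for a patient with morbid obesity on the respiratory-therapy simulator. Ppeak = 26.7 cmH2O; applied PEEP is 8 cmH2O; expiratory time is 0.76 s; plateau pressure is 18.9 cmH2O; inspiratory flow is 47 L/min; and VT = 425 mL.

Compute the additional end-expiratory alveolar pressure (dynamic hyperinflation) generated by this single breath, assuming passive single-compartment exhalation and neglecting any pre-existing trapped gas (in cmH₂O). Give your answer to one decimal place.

Flow: 47 L/min ÷ 60 = 0.7833 L/s.
R = (PIP − Pplat)/V̇ = (26.7 − 18.9) / 0.7833 = 7.8/0.7833 = 9.958 cmH2O·s/L.
C = Vt/(Pplat − PEEP) = 425.0 / (18.9 − 8) = 425.0/10.9 = 38.991 mL/cmH2O.
τ = R × C = 9.958 × 0.03899 L/cmH2O = 0.3883 s.
Fraction remaining = e^(−Te/τ) = e^(−0.76/0.3883) = 0.1412; trapped volume = 425.0 × 0.1412 = 60.01 mL.
Additional alveolar pressure from trapping ≈ V_trapped / C = 60.01 / 38.991 = 1.539 cmH2O.

1.5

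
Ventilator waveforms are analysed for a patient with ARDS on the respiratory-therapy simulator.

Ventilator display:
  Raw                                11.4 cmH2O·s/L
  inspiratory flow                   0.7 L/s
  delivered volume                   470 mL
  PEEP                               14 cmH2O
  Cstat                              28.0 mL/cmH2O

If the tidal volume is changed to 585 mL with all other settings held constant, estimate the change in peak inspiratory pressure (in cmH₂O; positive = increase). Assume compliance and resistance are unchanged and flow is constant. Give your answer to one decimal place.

4.1

PIP = Vt/C + R·V̇ + PEEP (constant-flow equation of motion).
Only the elastic term changes: ΔPIP = ΔVt / C = (585 − 470) / 28.0 = 4.107 cmH2O.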